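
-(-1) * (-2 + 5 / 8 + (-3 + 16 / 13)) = -327 / 104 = -3.14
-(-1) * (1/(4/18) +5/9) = 5.06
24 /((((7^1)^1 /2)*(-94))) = -24 /329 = -0.07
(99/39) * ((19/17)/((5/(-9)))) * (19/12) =-35739/4420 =-8.09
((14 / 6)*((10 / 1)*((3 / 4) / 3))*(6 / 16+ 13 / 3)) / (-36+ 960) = 565 / 19008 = 0.03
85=85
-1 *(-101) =101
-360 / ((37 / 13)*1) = -4680 / 37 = -126.49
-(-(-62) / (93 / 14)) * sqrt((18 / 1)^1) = -28 * sqrt(2) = -39.60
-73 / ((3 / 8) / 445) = -259880 / 3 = -86626.67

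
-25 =-25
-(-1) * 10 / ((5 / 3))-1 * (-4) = 10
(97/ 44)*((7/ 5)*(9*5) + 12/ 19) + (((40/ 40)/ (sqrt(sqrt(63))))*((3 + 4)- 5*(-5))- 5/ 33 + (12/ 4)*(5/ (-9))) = 149.82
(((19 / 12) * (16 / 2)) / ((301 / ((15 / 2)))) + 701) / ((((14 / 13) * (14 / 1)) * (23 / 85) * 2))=29157635 / 339227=85.95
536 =536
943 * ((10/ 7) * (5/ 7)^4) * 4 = 23575000/ 16807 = 1402.69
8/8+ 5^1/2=7/2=3.50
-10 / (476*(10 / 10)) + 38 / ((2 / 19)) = 85913 / 238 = 360.98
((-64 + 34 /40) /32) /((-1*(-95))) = -1263 /60800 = -0.02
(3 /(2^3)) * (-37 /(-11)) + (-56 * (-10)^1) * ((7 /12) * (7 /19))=610007 /5016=121.61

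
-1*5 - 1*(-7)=2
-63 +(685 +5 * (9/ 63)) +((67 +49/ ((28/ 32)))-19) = 726.71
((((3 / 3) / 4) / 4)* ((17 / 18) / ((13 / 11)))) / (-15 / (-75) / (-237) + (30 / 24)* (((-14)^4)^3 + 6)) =73865 / 104804366416983275952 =0.00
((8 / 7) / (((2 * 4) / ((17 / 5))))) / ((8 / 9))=153 / 280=0.55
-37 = -37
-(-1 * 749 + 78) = 671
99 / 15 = 33 / 5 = 6.60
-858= -858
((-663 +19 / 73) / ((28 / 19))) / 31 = -229805 / 15841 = -14.51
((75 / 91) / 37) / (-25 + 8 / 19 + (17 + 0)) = -475 / 161616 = -0.00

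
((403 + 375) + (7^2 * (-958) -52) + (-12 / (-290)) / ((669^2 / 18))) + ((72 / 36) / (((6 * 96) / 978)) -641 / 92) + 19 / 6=-122637053149669 / 2653539440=-46216.40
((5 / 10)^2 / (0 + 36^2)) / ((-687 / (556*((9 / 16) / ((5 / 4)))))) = -139 / 1978560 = -0.00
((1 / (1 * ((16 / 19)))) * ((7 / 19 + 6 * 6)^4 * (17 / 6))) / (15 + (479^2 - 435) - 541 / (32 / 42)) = 25.78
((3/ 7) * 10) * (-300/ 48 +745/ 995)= -65685/ 2786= -23.58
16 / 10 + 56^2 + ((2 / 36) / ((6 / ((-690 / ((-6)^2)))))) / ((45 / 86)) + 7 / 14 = 45748553 / 14580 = 3137.76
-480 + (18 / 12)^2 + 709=231.25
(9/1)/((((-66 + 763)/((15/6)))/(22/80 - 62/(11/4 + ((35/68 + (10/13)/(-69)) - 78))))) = 906397443/25422288784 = 0.04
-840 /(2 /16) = -6720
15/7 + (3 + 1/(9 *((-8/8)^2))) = 5.25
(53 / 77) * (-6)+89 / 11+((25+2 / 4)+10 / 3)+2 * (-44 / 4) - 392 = -176117 / 462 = -381.21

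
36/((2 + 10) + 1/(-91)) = 3276/1091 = 3.00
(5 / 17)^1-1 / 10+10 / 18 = 1147 / 1530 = 0.75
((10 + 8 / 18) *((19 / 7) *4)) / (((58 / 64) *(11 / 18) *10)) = 228608 / 11165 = 20.48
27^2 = 729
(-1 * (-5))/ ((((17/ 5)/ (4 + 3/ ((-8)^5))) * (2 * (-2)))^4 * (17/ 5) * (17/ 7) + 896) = 32278846743203307528859375/ 12908522262854118918615784064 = 0.00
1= 1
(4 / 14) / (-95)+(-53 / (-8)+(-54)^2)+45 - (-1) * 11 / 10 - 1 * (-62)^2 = -4656479 / 5320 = -875.28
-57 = -57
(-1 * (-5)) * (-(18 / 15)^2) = -36 / 5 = -7.20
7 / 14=1 / 2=0.50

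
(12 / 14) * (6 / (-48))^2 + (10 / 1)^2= 22403 / 224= 100.01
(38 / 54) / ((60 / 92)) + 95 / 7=41534 / 2835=14.65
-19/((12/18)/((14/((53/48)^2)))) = -327.27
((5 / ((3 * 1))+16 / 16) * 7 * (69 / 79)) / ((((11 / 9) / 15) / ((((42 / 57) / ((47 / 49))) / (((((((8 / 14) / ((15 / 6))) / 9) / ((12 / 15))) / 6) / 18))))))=405796275360 / 776017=522921.89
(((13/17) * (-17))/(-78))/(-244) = -1/1464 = -0.00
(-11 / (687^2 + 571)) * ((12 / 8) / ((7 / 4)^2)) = -66 / 5788615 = -0.00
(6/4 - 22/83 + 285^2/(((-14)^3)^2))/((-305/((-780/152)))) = 30362245485/1448637549184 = 0.02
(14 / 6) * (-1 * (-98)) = 686 / 3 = 228.67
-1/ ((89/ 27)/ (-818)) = 22086/ 89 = 248.16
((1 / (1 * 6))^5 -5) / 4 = -1.25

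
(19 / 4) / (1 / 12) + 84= 141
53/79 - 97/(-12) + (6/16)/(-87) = 481105/54984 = 8.75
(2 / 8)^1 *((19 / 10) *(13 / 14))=247 / 560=0.44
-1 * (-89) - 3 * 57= -82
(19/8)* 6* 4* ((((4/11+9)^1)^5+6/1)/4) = 660841301793/644204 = 1025826.14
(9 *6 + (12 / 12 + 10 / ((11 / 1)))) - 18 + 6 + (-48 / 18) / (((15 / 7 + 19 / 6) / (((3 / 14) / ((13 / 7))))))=1398369 / 31889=43.85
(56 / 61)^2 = 0.84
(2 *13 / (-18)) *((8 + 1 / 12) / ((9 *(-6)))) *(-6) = -1261 / 972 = -1.30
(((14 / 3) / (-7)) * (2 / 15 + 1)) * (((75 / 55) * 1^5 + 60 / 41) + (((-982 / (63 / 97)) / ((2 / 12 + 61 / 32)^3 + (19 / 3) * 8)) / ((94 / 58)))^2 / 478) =-1226934819446229770128299694 / 486180759606374528987529315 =-2.52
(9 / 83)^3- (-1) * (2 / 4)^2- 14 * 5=-159525657 / 2287148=-69.75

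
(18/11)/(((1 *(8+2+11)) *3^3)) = 2/693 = 0.00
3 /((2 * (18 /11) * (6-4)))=0.46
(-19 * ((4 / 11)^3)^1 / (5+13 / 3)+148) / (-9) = -1378004 / 83853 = -16.43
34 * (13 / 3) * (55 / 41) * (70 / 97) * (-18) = -2567.31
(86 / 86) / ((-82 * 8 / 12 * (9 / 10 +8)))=-15 / 7298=-0.00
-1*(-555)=555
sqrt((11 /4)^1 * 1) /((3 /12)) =2 * sqrt(11) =6.63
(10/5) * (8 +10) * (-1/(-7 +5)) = 18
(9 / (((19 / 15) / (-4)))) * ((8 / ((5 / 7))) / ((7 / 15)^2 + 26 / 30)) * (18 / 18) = -340200 / 1159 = -293.53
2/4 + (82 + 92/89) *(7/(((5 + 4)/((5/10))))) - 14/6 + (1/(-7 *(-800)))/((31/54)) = 30.46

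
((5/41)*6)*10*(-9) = -2700/41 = -65.85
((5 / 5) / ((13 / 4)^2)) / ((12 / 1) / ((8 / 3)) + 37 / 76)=1216 / 64051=0.02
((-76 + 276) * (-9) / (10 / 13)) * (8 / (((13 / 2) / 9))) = -25920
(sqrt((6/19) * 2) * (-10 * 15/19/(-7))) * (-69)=-20700 * sqrt(57)/2527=-61.84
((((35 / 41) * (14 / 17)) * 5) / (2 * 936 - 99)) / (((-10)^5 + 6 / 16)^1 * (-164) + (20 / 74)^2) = 6708100 / 55490313556900953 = 0.00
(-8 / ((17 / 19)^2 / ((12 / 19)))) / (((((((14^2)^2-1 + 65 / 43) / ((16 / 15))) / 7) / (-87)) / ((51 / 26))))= 191060352 / 912680275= 0.21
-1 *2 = -2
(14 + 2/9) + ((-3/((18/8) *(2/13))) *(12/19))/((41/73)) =31384/7011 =4.48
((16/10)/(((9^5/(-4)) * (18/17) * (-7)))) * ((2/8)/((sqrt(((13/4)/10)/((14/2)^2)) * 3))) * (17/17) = 136 * sqrt(130)/103630995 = 0.00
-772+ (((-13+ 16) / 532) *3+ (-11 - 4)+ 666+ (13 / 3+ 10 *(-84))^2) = 3343066801 / 4788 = 698217.79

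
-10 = -10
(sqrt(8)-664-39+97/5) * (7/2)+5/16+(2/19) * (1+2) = -3635797/1520+7 * sqrt(2) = -2382.07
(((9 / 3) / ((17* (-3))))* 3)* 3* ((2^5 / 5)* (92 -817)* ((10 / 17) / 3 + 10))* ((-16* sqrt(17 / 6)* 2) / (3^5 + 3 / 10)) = -386048000* sqrt(102) / 703137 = -5545.00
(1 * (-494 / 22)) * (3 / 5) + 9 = -246 / 55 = -4.47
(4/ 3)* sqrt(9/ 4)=2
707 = 707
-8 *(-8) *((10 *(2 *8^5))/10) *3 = 12582912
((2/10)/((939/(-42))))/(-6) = 7/4695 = 0.00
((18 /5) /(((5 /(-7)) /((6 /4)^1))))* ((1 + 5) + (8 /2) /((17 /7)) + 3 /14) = -50517 /850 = -59.43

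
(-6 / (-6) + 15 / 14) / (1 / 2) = 29 / 7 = 4.14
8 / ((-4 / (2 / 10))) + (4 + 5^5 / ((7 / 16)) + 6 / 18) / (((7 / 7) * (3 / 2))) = 1500784 / 315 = 4764.39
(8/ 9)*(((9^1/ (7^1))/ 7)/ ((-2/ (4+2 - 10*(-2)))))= -104/ 49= -2.12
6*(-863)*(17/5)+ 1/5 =-17605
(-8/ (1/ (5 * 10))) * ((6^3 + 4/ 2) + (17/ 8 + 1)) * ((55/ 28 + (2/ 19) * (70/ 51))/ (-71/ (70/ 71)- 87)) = 12651666875/ 10785939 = 1172.98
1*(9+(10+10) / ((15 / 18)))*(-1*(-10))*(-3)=-990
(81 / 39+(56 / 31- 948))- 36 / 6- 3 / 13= -950.35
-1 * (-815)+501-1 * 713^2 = -507053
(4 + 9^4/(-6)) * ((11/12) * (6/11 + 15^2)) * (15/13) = -27030495/104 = -259908.61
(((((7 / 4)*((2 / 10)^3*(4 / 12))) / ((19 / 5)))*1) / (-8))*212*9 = -1113 / 3800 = -0.29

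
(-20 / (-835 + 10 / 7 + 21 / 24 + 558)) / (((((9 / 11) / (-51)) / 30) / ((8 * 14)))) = -234572800 / 15383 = -15248.83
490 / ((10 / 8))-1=391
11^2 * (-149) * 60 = -1081740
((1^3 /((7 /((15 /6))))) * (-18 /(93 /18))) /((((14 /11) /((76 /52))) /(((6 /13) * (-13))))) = 169290 /19747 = 8.57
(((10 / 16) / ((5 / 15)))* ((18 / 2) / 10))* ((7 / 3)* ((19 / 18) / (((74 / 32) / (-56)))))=-3724 / 37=-100.65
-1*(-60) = 60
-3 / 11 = -0.27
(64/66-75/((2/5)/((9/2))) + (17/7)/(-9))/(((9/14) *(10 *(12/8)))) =-467387/5346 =-87.43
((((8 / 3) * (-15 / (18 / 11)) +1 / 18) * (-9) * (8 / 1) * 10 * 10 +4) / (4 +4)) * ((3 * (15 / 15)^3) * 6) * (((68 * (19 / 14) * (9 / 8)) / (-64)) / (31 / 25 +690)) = -2610413325 / 2815232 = -927.25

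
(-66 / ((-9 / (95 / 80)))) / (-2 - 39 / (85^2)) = -1510025 / 347736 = -4.34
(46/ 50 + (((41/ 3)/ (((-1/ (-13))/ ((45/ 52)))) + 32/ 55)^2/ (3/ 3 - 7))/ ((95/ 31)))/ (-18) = 1879558501/ 26136000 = 71.91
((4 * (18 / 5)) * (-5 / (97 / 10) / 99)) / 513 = -80 / 547371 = -0.00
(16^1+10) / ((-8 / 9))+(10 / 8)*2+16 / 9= -899 / 36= -24.97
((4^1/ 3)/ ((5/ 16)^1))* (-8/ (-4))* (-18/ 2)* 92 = -35328/ 5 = -7065.60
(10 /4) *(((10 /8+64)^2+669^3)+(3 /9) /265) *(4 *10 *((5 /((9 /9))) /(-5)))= -19043275233455 /636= -29942256656.38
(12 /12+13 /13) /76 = 0.03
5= 5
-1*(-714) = 714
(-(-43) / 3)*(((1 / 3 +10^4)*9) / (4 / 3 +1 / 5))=841332.39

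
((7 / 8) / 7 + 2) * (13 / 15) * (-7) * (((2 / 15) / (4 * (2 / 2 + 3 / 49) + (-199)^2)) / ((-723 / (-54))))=-75803 / 23384916850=-0.00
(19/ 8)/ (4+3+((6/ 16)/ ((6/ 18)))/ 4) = 76/ 233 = 0.33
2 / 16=1 / 8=0.12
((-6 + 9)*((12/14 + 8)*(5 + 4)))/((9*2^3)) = 93/28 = 3.32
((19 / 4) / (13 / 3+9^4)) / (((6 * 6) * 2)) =19 / 1890816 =0.00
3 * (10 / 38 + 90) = 5145 / 19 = 270.79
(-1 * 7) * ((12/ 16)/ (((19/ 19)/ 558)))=-5859/ 2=-2929.50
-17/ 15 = -1.13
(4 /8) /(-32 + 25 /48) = -24 /1511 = -0.02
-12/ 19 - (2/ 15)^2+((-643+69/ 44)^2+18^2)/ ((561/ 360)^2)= 3067080564620276/ 18088589475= 169558.86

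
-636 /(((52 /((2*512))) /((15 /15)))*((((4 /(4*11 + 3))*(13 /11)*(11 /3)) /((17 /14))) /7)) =-48783744 /169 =-288661.21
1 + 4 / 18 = 11 / 9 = 1.22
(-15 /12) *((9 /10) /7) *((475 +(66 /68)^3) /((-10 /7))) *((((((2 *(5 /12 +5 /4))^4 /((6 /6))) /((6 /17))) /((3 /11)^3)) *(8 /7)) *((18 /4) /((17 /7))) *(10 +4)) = 21784703103625 /795906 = 27370949.71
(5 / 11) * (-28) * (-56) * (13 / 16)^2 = 41405 / 88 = 470.51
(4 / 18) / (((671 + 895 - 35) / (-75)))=-50 / 4593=-0.01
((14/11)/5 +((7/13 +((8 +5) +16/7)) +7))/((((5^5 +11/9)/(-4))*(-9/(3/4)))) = 346527/140820680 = 0.00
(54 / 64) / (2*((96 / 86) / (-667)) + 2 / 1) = 774387 / 1832512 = 0.42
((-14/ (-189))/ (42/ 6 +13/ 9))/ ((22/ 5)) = 5/ 2508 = 0.00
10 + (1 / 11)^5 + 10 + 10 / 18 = 29794444 / 1449459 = 20.56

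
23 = 23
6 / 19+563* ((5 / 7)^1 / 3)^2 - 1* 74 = -349975 / 8379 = -41.77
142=142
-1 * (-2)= 2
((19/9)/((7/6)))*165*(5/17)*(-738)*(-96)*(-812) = -5051879152.94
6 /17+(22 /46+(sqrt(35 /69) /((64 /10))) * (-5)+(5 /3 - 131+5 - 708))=-975352 /1173 - 25 * sqrt(2415) /2208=-832.06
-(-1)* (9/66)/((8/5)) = 15/176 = 0.09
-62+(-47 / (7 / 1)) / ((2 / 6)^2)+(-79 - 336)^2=1204718 / 7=172102.57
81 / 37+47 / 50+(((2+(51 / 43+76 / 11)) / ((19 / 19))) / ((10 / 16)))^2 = 109278927181 / 413898650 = 264.02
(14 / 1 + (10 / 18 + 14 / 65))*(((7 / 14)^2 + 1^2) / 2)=8641 / 936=9.23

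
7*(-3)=-21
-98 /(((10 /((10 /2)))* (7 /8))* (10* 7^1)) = -4 /5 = -0.80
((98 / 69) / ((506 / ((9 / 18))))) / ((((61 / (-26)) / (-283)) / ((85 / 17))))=901355 / 1064877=0.85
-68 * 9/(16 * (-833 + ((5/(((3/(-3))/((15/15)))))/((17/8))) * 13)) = 2601/58724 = 0.04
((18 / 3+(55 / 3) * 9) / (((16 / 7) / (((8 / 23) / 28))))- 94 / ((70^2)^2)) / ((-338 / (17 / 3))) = -2181149249 / 139990305000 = -0.02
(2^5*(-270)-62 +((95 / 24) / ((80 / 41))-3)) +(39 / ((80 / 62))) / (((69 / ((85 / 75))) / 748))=-613207769 / 73600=-8331.63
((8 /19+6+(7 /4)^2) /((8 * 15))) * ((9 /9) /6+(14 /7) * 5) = 58621 /72960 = 0.80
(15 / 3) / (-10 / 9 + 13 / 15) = -20.45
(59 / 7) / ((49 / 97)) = 5723 / 343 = 16.69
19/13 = 1.46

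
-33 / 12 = -11 / 4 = -2.75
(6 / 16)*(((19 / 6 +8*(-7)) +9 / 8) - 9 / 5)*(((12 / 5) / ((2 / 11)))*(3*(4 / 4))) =-635679 / 800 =-794.60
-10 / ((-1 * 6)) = 5 / 3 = 1.67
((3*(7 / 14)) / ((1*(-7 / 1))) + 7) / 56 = 95 / 784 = 0.12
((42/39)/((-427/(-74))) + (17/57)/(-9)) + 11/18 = 622097/813618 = 0.76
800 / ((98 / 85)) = 34000 / 49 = 693.88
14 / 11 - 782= -8588 / 11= -780.73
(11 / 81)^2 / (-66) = -11 / 39366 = -0.00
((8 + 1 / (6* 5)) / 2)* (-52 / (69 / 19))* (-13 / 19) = 40729 / 1035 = 39.35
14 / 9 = 1.56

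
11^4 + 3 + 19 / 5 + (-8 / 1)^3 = 70679 / 5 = 14135.80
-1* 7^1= -7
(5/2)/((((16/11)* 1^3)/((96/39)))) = 55/13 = 4.23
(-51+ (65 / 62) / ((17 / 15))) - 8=-61211 / 1054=-58.07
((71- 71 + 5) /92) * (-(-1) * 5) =25 /92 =0.27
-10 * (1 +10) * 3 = -330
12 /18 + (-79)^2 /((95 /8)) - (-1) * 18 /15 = 150316 /285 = 527.42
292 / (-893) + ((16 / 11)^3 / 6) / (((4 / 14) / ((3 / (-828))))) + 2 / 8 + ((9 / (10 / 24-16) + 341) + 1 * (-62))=4656748521077 / 16730494308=278.34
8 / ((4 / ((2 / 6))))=2 / 3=0.67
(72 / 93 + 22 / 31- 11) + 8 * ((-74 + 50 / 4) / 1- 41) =-25715 / 31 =-829.52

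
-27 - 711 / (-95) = -1854 / 95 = -19.52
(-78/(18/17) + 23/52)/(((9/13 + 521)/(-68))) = 194191/20346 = 9.54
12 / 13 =0.92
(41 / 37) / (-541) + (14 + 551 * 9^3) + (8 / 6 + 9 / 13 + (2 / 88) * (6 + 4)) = 6898949631781 / 17174586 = 401695.25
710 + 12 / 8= 1423 / 2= 711.50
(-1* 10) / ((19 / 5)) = -50 / 19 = -2.63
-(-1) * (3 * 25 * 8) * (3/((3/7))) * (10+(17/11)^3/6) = 59341100/1331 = 44583.85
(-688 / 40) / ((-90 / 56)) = 2408 / 225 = 10.70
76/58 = 38/29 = 1.31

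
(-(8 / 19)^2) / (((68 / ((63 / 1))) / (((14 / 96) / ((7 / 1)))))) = -21 / 6137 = -0.00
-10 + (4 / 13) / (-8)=-261 / 26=-10.04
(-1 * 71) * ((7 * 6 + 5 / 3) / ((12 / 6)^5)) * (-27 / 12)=27903 / 128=217.99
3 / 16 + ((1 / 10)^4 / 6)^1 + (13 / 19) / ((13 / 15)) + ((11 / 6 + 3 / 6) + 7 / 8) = 1590423 / 380000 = 4.19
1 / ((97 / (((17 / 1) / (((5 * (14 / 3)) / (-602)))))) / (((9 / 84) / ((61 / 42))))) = -19737 / 59170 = -0.33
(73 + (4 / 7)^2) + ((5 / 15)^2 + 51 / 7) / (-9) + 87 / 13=4086326 / 51597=79.20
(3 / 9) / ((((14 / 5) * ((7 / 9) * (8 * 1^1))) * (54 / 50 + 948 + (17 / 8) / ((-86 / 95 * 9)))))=145125 / 7196983241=0.00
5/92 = 0.05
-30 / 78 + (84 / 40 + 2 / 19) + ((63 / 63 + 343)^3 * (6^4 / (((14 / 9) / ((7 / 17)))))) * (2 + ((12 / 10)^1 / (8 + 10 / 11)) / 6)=58111682647840977 / 2057510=28243693905.66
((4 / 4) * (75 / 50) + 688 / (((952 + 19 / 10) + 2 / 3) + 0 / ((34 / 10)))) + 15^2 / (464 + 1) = 4802031 / 1775494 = 2.70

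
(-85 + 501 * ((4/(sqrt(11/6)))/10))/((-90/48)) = 136/3 - 2672 * sqrt(66)/275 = -33.60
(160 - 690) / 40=-53 / 4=-13.25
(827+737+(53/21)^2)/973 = 692533/429093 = 1.61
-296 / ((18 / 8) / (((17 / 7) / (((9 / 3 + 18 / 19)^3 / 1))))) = -138057952 / 26578125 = -5.19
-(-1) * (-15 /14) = -15 /14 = -1.07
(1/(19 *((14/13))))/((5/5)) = 13/266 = 0.05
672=672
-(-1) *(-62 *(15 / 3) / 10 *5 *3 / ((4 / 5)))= -2325 / 4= -581.25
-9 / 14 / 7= -9 / 98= -0.09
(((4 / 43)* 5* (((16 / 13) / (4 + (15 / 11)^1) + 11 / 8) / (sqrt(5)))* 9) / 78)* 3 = 88605* sqrt(5) / 1715012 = 0.12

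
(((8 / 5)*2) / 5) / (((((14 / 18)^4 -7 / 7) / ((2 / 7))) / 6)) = -19683 / 11375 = -1.73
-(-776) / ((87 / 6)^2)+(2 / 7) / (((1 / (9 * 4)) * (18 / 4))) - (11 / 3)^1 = 40795 / 17661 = 2.31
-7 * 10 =-70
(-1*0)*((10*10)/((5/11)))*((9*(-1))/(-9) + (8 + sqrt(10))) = 0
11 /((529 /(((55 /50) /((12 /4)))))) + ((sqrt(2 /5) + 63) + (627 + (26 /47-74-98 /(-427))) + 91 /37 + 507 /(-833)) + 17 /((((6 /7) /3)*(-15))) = sqrt(10) /5 + 86197867771427 /140233361709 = 615.31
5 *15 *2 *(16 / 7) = 2400 / 7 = 342.86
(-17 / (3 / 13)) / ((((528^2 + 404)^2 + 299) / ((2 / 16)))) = -17 / 143900196264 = -0.00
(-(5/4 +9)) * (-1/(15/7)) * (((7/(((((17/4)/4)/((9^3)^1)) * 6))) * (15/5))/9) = 108486/85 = 1276.31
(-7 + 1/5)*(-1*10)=68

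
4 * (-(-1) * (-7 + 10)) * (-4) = -48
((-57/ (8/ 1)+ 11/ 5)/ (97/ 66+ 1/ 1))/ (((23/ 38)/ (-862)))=2840.05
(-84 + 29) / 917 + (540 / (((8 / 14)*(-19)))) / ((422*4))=-2630525 / 29410024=-0.09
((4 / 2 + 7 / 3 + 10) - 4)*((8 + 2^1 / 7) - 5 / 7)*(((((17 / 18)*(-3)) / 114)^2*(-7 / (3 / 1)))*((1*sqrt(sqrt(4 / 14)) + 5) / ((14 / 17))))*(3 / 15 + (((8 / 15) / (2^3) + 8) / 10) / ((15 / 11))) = -14376337079 / 26527435200 - 14376337079*2^(1 / 4)*7^(3 / 4) / 928460232000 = -0.62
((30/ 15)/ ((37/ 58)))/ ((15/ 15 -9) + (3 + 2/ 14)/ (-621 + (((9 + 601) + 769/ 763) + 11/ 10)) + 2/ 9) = -35416134/ 91854535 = -0.39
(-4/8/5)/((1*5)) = -1/50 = -0.02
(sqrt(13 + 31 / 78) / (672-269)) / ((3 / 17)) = 17 * sqrt(81510) / 94302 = 0.05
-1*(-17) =17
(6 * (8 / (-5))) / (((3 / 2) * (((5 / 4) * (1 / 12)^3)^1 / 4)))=-884736 / 25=-35389.44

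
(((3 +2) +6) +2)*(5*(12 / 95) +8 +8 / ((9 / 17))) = 52780 / 171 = 308.65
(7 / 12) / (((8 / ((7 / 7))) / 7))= 49 / 96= 0.51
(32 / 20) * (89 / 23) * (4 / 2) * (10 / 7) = 2848 / 161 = 17.69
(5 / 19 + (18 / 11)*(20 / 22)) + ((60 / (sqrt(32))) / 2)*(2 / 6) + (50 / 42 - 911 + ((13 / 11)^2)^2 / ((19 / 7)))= -5300461982 / 5841759 + 5*sqrt(2) / 4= -905.57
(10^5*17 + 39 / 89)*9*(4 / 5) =12240003.16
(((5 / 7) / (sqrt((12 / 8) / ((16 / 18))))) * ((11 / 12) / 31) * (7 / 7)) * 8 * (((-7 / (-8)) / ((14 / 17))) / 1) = 935 * sqrt(3) / 11718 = 0.14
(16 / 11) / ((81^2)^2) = 16 / 473513931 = 0.00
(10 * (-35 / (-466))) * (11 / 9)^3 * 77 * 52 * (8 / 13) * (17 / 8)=1219595300 / 169857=7180.13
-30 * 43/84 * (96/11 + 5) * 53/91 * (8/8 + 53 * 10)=-913662495/14014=-65196.41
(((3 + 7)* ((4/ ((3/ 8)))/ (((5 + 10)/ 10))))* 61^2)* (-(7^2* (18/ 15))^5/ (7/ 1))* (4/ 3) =-22141369463980032/ 625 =-35426191142368.05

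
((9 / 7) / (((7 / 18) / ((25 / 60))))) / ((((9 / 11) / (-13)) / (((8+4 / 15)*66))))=-585156 / 49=-11941.96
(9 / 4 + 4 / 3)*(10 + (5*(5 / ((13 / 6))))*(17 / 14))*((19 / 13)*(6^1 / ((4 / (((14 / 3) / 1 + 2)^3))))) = 1785145000 / 31941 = 55888.83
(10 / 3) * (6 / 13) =20 / 13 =1.54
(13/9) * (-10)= -130/9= -14.44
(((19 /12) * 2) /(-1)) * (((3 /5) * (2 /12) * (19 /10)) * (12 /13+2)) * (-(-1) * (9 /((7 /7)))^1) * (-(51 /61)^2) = 53520777 /4837300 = 11.06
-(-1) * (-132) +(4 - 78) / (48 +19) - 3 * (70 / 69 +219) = -1222241 / 1541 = -793.15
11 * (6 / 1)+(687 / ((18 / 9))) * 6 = 2127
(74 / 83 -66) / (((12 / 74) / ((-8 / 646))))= 399896 / 80427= 4.97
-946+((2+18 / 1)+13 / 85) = -78697 / 85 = -925.85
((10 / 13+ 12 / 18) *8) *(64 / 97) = 7.58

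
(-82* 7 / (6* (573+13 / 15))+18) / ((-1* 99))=-153509 / 852192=-0.18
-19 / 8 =-2.38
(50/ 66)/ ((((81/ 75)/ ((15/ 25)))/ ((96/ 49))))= 4000/ 4851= 0.82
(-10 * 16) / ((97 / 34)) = -5440 / 97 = -56.08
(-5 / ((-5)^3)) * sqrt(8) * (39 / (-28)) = -39 * sqrt(2) / 350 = -0.16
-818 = -818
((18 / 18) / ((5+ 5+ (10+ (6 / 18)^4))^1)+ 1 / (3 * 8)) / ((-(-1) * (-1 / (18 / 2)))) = -10695 / 12968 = -0.82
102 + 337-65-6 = 368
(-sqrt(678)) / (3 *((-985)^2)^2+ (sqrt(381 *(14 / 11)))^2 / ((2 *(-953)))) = -10483 *sqrt(678) / 29604093180602958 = -0.00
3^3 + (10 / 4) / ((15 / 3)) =27.50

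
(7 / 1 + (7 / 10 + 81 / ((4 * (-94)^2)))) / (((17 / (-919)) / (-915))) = 228913955373 / 600848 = 380984.80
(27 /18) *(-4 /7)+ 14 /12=0.31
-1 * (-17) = 17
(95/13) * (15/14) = 1425/182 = 7.83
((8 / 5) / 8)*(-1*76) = -76 / 5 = -15.20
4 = 4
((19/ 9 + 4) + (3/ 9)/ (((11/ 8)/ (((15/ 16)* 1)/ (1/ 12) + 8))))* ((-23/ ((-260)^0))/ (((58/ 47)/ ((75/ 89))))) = -2621425/ 15486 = -169.28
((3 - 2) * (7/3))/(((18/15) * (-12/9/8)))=-35/3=-11.67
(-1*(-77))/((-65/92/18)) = -127512/65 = -1961.72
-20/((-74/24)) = 240/37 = 6.49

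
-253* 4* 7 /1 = -7084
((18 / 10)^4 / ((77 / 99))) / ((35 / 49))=59049 / 3125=18.90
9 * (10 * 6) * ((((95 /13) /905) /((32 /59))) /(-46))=-0.17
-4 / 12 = -1 / 3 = -0.33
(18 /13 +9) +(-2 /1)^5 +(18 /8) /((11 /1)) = -12247 /572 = -21.41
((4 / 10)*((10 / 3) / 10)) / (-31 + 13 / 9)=-3 / 665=-0.00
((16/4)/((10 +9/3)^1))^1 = 0.31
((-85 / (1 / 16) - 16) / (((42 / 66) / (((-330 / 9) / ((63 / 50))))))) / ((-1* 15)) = -16649600 / 3969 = -4194.91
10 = 10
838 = 838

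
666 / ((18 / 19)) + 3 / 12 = 2813 / 4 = 703.25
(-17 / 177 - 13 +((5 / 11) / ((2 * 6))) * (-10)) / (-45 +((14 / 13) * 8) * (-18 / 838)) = 285809537 / 958402962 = 0.30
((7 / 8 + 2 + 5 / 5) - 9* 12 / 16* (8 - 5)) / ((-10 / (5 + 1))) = 393 / 40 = 9.82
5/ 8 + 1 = 13/ 8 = 1.62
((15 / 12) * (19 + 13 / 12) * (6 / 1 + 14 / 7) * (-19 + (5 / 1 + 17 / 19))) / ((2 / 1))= -100015 / 76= -1315.99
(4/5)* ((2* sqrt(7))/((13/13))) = 8* sqrt(7)/5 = 4.23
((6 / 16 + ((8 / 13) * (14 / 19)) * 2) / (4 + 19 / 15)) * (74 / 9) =468605 / 234156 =2.00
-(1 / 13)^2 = -1 / 169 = -0.01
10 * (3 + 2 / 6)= 100 / 3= 33.33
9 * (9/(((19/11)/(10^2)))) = 89100/19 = 4689.47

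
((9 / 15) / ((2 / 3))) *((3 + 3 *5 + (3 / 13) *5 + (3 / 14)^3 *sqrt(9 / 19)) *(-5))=-2241 / 26 - 729 *sqrt(19) / 104272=-86.22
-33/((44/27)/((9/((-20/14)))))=127.58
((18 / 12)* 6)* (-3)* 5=-135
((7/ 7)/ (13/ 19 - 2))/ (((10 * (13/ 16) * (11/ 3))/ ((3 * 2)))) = -2736/ 17875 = -0.15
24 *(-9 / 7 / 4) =-54 / 7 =-7.71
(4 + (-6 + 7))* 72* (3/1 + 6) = 3240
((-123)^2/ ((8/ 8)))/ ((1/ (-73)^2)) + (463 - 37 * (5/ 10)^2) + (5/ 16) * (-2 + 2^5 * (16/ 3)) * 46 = 241875958/ 3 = 80625319.33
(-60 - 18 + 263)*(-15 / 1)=-2775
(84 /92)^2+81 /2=43731 /1058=41.33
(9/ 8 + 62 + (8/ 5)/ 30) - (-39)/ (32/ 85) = 400253/ 2400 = 166.77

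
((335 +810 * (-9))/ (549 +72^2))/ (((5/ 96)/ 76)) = -260224/ 147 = -1770.23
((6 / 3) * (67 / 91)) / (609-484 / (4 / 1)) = 67 / 22204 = 0.00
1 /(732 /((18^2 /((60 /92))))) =207 /305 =0.68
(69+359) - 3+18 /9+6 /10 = 2138 /5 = 427.60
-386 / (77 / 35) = -1930 / 11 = -175.45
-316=-316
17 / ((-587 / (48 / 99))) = -272 / 19371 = -0.01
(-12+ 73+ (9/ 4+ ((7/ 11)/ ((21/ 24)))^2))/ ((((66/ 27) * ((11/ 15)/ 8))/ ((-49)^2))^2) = 12972820506830100/ 1771561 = 7322818975.37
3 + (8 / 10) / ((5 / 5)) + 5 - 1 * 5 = 19 / 5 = 3.80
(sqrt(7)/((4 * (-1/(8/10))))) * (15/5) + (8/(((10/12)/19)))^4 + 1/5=691798081661/625 - 3 * sqrt(7)/5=1106876929.07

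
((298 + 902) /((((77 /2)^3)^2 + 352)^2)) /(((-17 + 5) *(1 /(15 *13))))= -0.00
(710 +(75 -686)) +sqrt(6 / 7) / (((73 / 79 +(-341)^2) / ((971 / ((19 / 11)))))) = 843799 * sqrt(42) / 1221774176 +99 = 99.00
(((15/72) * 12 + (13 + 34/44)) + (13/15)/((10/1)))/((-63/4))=-53986/51975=-1.04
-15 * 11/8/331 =-0.06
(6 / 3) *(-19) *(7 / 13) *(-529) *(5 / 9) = 703570 / 117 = 6013.42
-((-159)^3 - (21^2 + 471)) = 4020591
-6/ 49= -0.12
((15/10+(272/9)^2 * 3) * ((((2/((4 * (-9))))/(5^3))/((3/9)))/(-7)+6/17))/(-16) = -4666060333/77112000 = -60.51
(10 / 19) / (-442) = -5 / 4199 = -0.00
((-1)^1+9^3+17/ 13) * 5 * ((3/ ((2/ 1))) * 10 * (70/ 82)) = 24887625/ 533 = 46693.48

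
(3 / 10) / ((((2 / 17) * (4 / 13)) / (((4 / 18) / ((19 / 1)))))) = 221 / 2280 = 0.10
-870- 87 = -957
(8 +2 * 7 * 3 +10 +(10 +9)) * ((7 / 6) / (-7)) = -79 / 6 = -13.17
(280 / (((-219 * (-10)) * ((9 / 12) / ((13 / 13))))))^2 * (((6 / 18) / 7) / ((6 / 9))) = 896 / 431649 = 0.00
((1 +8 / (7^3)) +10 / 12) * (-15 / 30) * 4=-3821 / 1029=-3.71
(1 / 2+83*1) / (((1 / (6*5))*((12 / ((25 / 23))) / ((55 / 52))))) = 239.99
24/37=0.65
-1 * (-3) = 3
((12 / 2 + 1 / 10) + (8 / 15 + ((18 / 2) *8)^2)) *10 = 155719 / 3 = 51906.33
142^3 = 2863288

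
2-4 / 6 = 4 / 3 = 1.33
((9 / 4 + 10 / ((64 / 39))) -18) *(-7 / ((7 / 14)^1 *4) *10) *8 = 10815 / 4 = 2703.75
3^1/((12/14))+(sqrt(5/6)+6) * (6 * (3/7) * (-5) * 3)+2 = -3163/14 - 45 * sqrt(30)/7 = -261.14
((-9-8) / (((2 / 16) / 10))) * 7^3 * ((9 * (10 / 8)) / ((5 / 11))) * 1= -11545380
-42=-42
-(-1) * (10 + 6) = 16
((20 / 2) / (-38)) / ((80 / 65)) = -0.21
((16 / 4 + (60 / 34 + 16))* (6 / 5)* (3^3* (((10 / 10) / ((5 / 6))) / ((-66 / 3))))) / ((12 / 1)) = -2997 / 935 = -3.21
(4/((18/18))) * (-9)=-36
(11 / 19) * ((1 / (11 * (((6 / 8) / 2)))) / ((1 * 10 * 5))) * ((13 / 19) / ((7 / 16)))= 832 / 189525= 0.00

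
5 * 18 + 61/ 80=7261/ 80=90.76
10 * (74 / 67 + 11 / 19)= 21430 / 1273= 16.83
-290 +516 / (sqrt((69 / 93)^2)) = 9326 / 23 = 405.48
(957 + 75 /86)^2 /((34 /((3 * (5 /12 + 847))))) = 69006530241801 /1005856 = 68604780.65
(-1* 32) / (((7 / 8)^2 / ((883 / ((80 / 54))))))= -6103296 / 245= -24911.41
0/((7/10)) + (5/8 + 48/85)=809/680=1.19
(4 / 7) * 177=708 / 7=101.14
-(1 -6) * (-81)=-405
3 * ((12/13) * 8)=288/13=22.15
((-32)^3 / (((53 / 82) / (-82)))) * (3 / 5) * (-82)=-54201679872 / 265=-204534641.03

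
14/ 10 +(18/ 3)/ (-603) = 1397/ 1005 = 1.39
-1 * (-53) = 53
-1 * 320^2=-102400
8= 8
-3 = -3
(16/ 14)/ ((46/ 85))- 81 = -12701/ 161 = -78.89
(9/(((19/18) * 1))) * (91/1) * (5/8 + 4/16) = 51597/76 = 678.91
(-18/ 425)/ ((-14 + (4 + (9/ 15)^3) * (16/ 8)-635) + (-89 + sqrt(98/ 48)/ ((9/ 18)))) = 0.00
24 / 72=1 / 3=0.33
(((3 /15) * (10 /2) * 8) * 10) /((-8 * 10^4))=-1 /1000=-0.00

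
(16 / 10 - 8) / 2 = -16 / 5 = -3.20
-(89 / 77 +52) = -4093 / 77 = -53.16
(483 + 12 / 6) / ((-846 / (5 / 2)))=-2425 / 1692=-1.43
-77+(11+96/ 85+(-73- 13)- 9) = -13589/ 85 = -159.87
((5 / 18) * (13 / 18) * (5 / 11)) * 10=1625 / 1782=0.91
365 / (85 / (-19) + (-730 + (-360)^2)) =1387 / 489689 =0.00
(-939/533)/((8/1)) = -939/4264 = -0.22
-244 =-244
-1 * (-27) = 27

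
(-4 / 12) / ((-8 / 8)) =1 / 3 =0.33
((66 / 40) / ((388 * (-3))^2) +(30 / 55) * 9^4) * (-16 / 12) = -355578906361 / 74519280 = -4771.64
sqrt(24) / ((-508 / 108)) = -54 * sqrt(6) / 127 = -1.04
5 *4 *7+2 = 142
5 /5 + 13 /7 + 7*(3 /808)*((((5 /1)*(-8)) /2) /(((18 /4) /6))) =1530 /707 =2.16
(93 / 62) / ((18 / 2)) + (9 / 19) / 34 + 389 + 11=387775 / 969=400.18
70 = 70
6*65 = 390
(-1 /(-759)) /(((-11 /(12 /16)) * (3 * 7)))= -1 /233772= -0.00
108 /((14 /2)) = 108 /7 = 15.43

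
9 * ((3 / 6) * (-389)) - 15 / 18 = -5254 / 3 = -1751.33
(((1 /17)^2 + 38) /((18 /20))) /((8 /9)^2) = 494235 /9248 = 53.44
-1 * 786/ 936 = -131/ 156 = -0.84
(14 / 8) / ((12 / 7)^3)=2401 / 6912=0.35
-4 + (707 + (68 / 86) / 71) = 2146293 / 3053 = 703.01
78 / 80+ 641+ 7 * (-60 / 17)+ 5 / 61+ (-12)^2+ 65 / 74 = 1169839291 / 1534760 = 762.23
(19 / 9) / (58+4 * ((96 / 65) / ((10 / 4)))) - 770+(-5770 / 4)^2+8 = 734513558087 / 353124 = 2080044.28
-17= -17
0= 0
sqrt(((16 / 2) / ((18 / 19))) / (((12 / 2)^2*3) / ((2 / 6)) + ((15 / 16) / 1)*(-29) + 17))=8*sqrt(95399) / 15063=0.16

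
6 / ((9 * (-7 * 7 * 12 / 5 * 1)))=-5 / 882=-0.01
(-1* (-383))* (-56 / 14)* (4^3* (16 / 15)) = -1568768 / 15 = -104584.53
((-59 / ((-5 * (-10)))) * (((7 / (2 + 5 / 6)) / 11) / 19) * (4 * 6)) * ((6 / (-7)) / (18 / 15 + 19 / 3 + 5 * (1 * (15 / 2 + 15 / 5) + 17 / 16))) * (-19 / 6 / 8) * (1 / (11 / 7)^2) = -1248912 / 1774296205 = -0.00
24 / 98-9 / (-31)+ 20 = 31193 / 1519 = 20.54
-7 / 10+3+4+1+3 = 103 / 10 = 10.30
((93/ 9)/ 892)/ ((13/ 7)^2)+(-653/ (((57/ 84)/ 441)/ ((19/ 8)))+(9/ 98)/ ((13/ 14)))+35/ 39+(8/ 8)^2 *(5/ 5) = -1063576058047/ 1055236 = -1007903.50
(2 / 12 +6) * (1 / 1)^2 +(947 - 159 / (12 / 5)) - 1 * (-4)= 10691 / 12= 890.92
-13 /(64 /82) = -533 /32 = -16.66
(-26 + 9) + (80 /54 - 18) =-905 /27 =-33.52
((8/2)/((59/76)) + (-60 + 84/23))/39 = -1.31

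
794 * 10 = 7940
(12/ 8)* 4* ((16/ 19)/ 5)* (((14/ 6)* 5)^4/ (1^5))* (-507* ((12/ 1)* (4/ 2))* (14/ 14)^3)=-227800140.35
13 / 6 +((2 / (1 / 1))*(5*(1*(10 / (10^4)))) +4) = 1853 / 300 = 6.18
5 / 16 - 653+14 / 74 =-386279 / 592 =-652.50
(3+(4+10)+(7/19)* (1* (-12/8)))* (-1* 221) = -138125/38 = -3634.87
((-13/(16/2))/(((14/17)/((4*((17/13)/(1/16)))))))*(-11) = 12716/7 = 1816.57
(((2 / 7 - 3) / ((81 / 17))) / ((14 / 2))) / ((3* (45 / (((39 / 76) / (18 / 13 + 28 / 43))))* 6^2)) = -123539 / 29268358560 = -0.00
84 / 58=42 / 29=1.45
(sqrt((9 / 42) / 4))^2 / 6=1 / 112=0.01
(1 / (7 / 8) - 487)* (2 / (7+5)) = -80.98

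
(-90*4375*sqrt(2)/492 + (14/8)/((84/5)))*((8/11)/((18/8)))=10/297 - 350000*sqrt(2)/1353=-365.80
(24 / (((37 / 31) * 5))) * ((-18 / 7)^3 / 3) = -1446336 / 63455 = -22.79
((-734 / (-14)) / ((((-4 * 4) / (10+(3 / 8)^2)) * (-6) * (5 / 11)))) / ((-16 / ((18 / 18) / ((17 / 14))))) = -2620013 / 4177920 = -0.63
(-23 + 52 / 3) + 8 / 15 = -77 / 15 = -5.13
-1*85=-85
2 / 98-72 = -3527 / 49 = -71.98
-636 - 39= -675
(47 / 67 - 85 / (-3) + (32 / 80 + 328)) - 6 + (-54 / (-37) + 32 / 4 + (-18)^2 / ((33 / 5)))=167698294 / 409035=409.99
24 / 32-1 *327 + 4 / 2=-1297 / 4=-324.25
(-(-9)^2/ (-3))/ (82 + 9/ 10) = 270/ 829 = 0.33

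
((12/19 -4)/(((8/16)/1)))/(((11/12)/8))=-12288/209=-58.79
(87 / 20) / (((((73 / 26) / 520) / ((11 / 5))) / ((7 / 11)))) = 1127.90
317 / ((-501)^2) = 317 / 251001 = 0.00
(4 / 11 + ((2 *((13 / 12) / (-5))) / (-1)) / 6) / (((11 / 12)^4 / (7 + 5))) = 5965056 / 805255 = 7.41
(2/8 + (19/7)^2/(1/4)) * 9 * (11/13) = 576675/2548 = 226.32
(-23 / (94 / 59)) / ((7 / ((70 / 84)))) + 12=40591 / 3948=10.28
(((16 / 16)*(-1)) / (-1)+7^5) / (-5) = -16808 / 5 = -3361.60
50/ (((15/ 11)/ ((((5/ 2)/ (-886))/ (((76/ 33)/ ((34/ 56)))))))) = -51425/ 1885408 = -0.03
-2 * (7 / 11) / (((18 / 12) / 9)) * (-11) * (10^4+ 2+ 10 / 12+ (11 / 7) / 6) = 840260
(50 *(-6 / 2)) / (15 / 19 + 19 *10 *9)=-190 / 2167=-0.09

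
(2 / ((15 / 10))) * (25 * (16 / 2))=800 / 3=266.67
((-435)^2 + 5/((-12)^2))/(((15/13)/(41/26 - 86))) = -11962049795/864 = -13844965.04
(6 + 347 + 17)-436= -66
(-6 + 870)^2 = 746496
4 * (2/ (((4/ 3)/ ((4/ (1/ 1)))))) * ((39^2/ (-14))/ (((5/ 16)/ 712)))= -207926784/ 35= -5940765.26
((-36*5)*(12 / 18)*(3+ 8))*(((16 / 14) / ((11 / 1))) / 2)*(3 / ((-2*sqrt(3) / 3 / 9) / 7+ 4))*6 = -14696640 / 47627- 38880*sqrt(3) / 47627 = -309.99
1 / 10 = 0.10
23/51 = 0.45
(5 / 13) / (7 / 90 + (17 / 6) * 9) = 225 / 14963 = 0.02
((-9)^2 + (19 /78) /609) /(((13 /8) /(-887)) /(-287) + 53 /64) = 4477715677664 /45779241573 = 97.81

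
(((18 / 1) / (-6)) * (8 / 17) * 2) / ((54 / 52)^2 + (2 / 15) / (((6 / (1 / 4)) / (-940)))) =292032 / 428587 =0.68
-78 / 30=-13 / 5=-2.60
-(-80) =80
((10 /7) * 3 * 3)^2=8100 /49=165.31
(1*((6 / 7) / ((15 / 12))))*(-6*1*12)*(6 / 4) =-2592 / 35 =-74.06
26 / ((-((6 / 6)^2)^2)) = -26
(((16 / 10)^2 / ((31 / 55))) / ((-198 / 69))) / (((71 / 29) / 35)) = -149408 / 6603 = -22.63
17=17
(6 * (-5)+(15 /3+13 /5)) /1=-112 /5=-22.40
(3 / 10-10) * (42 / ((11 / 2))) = -74.07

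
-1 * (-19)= 19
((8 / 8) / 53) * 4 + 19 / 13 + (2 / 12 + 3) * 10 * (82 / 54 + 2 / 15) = 3005072 / 55809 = 53.85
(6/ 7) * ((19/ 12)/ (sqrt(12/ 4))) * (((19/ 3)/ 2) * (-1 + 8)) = 361 * sqrt(3)/ 36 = 17.37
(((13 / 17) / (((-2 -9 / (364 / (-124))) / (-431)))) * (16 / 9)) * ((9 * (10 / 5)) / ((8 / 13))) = -26513396 / 1649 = -16078.47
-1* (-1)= 1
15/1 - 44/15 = 181/15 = 12.07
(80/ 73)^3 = 512000/ 389017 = 1.32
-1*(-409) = 409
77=77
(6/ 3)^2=4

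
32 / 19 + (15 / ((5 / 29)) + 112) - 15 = 3528 / 19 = 185.68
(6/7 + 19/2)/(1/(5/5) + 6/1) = 145/98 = 1.48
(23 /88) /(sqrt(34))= 23* sqrt(34) /2992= 0.04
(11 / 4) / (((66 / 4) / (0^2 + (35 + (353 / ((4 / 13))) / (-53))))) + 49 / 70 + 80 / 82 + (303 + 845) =300369767 / 260760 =1151.90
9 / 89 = 0.10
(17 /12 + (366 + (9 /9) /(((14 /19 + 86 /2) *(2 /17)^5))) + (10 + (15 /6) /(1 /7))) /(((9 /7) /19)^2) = 73662709547 /239328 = 307789.77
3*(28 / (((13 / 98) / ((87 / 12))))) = 59682 / 13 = 4590.92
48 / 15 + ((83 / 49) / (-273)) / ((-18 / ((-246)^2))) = 1609262 / 66885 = 24.06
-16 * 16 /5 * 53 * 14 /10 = -94976 /25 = -3799.04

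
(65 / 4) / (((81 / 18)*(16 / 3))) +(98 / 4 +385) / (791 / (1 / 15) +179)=205543 / 289056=0.71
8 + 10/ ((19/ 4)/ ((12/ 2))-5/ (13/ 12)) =6424/ 1193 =5.38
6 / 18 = 1 / 3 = 0.33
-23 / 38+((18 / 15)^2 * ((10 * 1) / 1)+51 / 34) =1453 / 95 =15.29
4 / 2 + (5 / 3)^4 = 9.72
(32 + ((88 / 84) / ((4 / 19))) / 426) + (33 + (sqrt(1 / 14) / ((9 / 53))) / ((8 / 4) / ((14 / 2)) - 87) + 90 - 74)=1449461 / 17892 - 53 *sqrt(14) / 10926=80.99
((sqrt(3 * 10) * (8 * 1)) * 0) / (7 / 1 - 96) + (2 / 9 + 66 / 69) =244 / 207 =1.18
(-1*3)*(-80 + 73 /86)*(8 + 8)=163368 /43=3799.26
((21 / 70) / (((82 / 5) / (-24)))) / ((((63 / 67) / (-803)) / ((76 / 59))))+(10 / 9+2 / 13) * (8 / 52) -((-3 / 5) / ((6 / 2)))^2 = 311058568907 / 643877325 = 483.10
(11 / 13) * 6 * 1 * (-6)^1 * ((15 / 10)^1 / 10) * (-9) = 2673 / 65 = 41.12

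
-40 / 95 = -8 / 19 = -0.42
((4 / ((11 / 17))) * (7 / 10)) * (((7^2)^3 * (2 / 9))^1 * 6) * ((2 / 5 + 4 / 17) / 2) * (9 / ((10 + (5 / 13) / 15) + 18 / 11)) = 20812578696 / 125075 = 166400.79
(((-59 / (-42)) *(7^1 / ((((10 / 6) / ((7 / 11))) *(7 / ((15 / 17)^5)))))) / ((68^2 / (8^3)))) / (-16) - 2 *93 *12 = -10074644060121 / 4513725403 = -2232.00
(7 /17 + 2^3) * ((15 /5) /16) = 429 /272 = 1.58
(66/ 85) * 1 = 66/ 85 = 0.78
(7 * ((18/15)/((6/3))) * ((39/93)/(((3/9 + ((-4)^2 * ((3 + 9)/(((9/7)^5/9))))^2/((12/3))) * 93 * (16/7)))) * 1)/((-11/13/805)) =-6376850372529/48923644981435664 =-0.00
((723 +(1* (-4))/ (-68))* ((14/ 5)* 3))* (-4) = -2065056/ 85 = -24294.78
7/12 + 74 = 895/12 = 74.58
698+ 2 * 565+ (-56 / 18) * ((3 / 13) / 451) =32152664 / 17589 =1828.00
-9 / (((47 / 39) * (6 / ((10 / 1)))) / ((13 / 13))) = -585 / 47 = -12.45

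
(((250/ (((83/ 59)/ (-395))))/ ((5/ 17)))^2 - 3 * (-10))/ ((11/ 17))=6670908558075890/ 75779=88031097772.15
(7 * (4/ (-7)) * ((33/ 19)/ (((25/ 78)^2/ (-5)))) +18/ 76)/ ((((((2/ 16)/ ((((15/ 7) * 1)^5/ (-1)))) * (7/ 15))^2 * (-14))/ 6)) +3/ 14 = -320319618238921629543/ 3681782395466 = -87001235.77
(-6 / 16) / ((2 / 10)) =-15 / 8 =-1.88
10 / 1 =10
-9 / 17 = -0.53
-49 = -49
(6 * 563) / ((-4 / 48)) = -40536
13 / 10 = 1.30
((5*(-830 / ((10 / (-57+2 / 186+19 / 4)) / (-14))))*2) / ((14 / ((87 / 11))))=-233876155 / 682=-342926.91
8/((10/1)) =4/5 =0.80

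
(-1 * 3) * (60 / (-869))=180 / 869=0.21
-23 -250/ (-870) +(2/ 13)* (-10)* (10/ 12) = -9046/ 377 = -23.99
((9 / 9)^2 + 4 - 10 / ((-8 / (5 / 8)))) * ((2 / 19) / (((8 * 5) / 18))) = 333 / 1216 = 0.27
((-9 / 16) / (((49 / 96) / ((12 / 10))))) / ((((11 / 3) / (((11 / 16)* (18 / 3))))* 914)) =-729 / 447860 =-0.00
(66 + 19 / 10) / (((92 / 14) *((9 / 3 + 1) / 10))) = 4753 / 184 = 25.83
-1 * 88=-88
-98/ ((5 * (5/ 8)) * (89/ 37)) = -29008/ 2225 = -13.04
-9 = -9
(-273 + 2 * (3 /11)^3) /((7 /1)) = -363309 /9317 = -38.99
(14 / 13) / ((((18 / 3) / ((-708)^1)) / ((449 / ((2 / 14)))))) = -5192236 / 13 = -399402.77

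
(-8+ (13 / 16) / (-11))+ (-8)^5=-32776.07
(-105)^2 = 11025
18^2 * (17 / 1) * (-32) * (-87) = 15334272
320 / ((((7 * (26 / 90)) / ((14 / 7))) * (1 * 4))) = 7200 / 91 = 79.12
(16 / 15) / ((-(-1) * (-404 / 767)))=-3068 / 1515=-2.03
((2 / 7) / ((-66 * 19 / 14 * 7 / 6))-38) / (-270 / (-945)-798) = 27799 / 583528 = 0.05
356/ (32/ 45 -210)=-8010/ 4709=-1.70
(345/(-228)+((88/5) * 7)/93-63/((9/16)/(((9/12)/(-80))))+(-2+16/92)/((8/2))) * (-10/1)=-164617/40641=-4.05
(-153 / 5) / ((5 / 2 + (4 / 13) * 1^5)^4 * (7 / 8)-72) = 559338624 / 322152445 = 1.74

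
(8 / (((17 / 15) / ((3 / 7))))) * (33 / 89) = 11880 / 10591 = 1.12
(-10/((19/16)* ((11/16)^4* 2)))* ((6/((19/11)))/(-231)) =10485760/36997807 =0.28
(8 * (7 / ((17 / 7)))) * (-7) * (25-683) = 1805552 / 17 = 106208.94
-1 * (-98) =98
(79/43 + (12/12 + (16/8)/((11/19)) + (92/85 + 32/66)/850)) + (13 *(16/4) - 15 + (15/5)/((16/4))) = 9030941681/205045500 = 44.04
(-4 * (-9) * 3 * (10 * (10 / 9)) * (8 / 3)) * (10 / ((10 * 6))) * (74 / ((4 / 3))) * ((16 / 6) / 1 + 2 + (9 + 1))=1302400 / 3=434133.33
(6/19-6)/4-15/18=-257/114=-2.25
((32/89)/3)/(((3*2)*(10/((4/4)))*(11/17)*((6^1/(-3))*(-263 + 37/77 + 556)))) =-238/45252495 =-0.00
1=1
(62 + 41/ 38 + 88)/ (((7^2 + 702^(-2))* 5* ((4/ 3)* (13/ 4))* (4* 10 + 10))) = 0.00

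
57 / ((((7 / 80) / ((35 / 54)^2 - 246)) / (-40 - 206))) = 22314018760 / 567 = 39354530.44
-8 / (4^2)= -1 / 2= -0.50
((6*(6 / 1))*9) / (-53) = -6.11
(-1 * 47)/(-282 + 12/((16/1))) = 188/1125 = 0.17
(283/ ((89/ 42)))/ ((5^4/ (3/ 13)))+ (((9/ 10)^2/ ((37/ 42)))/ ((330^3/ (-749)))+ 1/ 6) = 1845757575163/ 8546816850000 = 0.22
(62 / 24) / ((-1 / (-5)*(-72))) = -155 / 864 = -0.18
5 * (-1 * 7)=-35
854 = 854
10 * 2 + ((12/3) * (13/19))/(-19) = 7168/361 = 19.86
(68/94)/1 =34/47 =0.72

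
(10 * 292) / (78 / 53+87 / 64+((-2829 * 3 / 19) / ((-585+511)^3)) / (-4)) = 9532294868480 / 9241094799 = 1031.51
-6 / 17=-0.35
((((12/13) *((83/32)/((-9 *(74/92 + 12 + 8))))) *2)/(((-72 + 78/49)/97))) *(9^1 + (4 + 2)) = 394499/746460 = 0.53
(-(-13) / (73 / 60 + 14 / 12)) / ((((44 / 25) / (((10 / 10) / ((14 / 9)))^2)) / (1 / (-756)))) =-1125 / 664048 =-0.00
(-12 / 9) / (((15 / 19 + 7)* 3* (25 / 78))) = -494 / 2775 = -0.18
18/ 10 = 9/ 5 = 1.80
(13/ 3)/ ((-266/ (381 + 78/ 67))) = -110955/ 17822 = -6.23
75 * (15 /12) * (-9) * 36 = -30375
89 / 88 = 1.01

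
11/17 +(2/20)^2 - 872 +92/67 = -99089561/113900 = -869.97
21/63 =0.33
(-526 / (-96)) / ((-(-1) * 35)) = 0.16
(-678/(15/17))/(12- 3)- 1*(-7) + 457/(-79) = -299198/3555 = -84.16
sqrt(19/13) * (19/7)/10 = 19 * sqrt(247)/910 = 0.33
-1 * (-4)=4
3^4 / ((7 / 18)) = 1458 / 7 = 208.29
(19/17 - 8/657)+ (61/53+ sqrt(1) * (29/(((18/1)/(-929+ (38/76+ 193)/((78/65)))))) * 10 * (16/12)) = -29284380935/1775871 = -16490.15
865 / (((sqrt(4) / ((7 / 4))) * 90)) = 1211 / 144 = 8.41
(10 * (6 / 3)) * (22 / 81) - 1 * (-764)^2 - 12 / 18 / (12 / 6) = -47278963 / 81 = -583690.90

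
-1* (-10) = 10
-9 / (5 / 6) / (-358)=27 / 895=0.03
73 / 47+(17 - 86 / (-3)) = 6658 / 141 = 47.22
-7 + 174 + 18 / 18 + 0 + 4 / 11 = 1852 / 11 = 168.36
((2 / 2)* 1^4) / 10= 1 / 10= 0.10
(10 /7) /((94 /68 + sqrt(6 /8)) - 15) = -0.11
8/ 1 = 8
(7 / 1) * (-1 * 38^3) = -384104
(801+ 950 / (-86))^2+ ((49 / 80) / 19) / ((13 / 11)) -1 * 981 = 623045.54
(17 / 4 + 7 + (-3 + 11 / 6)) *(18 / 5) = 363 / 10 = 36.30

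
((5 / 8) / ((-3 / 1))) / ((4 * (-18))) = 5 / 1728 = 0.00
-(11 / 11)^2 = -1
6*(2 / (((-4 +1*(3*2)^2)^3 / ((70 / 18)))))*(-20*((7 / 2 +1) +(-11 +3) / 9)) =-0.10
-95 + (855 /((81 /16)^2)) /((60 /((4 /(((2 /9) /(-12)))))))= -17423 /81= -215.10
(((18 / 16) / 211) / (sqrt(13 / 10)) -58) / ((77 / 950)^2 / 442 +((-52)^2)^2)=-797810000 / 100573799327101 +34520625 * sqrt(130) / 615411078082531019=-0.00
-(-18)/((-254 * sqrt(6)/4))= -6 * sqrt(6)/127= -0.12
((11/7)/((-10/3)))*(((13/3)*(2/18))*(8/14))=-286/2205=-0.13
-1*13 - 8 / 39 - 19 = -1256 / 39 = -32.21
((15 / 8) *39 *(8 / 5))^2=13689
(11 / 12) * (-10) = -55 / 6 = -9.17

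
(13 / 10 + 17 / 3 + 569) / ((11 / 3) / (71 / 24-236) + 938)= 96641447 / 157384380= 0.61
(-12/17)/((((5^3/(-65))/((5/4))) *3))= 13/85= 0.15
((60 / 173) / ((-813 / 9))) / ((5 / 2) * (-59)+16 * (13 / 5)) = 600 / 16549699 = 0.00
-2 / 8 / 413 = -1 / 1652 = -0.00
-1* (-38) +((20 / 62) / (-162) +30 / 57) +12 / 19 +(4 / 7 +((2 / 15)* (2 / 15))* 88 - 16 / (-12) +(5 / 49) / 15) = 2491559248 / 58443525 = 42.63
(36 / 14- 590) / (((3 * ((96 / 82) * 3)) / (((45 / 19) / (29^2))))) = -52685 / 335559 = -0.16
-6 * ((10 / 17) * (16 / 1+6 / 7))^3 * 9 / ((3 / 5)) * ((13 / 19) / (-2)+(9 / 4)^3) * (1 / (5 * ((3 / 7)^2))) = -689816716250 / 653429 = -1055687.33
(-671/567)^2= 450241/321489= 1.40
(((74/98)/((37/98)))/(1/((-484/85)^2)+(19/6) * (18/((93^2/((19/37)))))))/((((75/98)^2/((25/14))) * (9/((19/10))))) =37.61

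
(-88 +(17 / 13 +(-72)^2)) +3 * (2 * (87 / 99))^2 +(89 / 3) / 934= 7502534605 / 1469182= 5106.61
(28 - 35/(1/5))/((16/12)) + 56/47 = -109.06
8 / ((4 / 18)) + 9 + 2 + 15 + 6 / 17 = 62.35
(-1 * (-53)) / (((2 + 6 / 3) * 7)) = 53 / 28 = 1.89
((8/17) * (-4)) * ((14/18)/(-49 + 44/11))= 224/6885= 0.03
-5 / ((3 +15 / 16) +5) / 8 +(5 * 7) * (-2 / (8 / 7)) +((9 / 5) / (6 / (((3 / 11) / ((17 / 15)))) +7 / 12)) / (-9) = -61.33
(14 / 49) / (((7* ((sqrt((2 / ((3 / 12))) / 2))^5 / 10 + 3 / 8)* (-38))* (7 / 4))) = -160 / 931931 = -0.00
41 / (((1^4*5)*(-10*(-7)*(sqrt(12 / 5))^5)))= 41*sqrt(15) / 12096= 0.01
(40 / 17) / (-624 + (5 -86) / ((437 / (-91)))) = -17480 / 4510389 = -0.00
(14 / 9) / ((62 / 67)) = 469 / 279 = 1.68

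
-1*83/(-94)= 83/94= 0.88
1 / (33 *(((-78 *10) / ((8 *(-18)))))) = 4 / 715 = 0.01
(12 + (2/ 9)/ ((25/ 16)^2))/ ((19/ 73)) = 46.45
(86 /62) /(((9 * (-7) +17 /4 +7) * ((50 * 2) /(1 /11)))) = -0.00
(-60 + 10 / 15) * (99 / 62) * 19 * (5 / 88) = -25365 / 248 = -102.28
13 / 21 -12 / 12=-8 / 21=-0.38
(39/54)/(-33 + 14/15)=-5/222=-0.02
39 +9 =48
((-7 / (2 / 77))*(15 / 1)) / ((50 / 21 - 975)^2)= -713097 / 166872250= -0.00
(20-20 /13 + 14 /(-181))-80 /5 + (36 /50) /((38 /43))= 3575361 /1117675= 3.20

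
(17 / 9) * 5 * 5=425 / 9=47.22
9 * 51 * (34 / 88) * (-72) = -140454 / 11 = -12768.55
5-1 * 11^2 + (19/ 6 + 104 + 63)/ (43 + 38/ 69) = -673677/ 6010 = -112.09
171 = 171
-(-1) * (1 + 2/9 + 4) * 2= 94/9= 10.44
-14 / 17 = -0.82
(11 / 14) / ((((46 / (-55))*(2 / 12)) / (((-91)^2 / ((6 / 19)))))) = -13598585 / 92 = -147810.71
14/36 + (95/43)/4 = 1457/1548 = 0.94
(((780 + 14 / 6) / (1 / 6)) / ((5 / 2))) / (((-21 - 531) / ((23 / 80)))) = -2347 / 2400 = -0.98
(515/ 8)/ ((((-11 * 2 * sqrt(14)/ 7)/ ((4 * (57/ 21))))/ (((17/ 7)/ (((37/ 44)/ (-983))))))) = 163517135 * sqrt(14)/ 3626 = 168732.79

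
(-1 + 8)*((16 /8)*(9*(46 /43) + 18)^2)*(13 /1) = 138920.83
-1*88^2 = -7744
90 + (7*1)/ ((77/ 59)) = 1049/ 11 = 95.36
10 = 10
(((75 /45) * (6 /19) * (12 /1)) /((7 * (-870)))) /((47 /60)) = -0.00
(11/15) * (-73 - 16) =-979/15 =-65.27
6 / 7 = 0.86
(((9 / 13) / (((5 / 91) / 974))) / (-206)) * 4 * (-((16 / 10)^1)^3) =62834688 / 64375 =976.07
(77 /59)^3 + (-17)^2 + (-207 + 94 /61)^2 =32482687051875 /764215259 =42504.63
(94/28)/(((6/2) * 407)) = 47/17094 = 0.00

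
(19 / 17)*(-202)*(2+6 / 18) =-26866 / 51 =-526.78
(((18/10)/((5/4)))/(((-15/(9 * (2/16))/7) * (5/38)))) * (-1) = 3591/625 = 5.75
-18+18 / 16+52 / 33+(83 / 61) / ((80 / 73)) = -2263843 / 161040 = -14.06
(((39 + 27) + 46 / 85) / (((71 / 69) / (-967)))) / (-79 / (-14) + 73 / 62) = -10236575937 / 1116475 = -9168.66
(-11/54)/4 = -11/216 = -0.05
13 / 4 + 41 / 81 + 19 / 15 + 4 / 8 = 8947 / 1620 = 5.52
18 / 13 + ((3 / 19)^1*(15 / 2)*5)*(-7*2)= -20133 / 247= -81.51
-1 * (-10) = 10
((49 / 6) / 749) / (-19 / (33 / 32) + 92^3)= 77 / 5498964544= 0.00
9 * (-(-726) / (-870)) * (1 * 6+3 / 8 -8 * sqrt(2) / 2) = -55539 / 1160+4356 * sqrt(2) / 145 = -5.39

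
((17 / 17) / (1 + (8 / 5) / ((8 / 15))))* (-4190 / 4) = -2095 / 8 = -261.88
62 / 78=31 / 39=0.79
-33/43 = -0.77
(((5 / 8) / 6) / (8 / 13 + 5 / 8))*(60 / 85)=130 / 2193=0.06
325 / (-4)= -325 / 4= -81.25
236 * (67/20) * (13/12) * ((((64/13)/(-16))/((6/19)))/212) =-75107/19080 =-3.94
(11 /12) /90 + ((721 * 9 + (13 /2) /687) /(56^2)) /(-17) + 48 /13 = 3.58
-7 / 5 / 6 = -7 / 30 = -0.23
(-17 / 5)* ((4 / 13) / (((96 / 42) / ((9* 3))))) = -3213 / 260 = -12.36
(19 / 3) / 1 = 19 / 3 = 6.33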